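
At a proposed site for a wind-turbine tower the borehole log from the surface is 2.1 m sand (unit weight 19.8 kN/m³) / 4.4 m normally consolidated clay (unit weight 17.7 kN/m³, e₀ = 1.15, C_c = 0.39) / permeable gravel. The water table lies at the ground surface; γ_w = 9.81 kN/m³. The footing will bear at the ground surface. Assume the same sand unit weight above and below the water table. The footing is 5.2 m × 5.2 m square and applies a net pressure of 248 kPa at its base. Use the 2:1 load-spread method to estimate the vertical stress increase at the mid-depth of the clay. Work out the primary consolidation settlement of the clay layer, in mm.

Mid-depth of clay below the ground surface: z = 2.1 + 4.4/2 = 4.3 m.
Total vertical stress at mid-clay: σ_v = 19.8×2.1 + 17.7×2.2 = 80.52 kPa.
Pore pressure: u = 9.81×(4.3 − 0) = 42.183 kPa.
Initial effective stress: σ'_0 = σ_v − u = 80.52 − 42.183 = 38.337 kPa.
Stress increase at mid-clay by the 2:1 spreading method:
Δσ = qBL/((B+z)(L+z)) = 248×5.2×5.2/((5.2+4.3)(5.2+4.3)) = 74.304 kPa
Final effective stress: σ'_f = σ'_0 + Δσ = 38.337 + 74.304 = 112.64 kPa.
Normally consolidated clay, so the full stress increment lies on the virgin compression line:
S_c = C_c·H/(1+e₀)·log₁₀(σ'_f/σ'_0) = 0.39×4.4/(1+1.15)×log₁₀(112.64/38.337)
    = 0.79814 × 0.46807 = 0.3736 m

S_c ≈ 374 mm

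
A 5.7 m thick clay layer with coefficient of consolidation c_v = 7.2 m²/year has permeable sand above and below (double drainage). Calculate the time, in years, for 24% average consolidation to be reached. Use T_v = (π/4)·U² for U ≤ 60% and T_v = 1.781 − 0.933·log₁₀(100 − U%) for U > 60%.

Drainage path length: H_d = H/2 = 2.85 m (double drainage).
U ≤ 60%: T_v = (π/4)·U² = (π/4)×0.24² = 0.045239.
t = T_v·H_d²/c_v = 0.045239×2.85²/7.2 = 0.05104 years.

t ≈ 0.051 years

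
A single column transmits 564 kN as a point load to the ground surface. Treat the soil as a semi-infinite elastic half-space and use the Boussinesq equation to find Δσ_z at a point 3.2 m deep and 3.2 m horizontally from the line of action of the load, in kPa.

Δσ_z ≈ 4.65 kPa

Boussinesq vertical stress below a point load on an elastic half-space:
Δσ_z = 3P/(2πz²) · [1 + (r/z)²]^(−5/2)
r/z = 3.2/3.2 = 1; [1+(r/z)²]^(−5/2) = 0.17678.
Δσ_z = 3×564/(2π×3.2²) × 0.17678 = 26.298 × 0.17678 = 4.649 kPa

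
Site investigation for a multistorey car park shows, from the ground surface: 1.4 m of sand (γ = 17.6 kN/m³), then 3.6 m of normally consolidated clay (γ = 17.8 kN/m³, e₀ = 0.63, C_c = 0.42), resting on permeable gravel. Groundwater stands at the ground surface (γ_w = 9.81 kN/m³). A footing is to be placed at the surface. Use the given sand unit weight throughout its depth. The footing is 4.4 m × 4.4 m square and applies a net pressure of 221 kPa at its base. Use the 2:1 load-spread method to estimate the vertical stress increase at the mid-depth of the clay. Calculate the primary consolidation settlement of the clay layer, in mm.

S_c ≈ 551 mm

Mid-depth of clay below the ground surface: z = 1.4 + 3.6/2 = 3.2 m.
Total vertical stress at mid-clay: σ_v = 17.6×1.4 + 17.8×1.8 = 56.68 kPa.
Pore pressure: u = 9.81×(3.2 − 0) = 31.392 kPa.
Initial effective stress: σ'_0 = σ_v − u = 56.68 − 31.392 = 25.288 kPa.
Stress increase at mid-clay by the 2:1 spreading method:
Δσ = qBL/((B+z)(L+z)) = 221×4.4×4.4/((4.4+3.2)(4.4+3.2)) = 74.075 kPa
Final effective stress: σ'_f = σ'_0 + Δσ = 25.288 + 74.075 = 99.363 kPa.
Normally consolidated clay, so the full stress increment lies on the virgin compression line:
S_c = C_c·H/(1+e₀)·log₁₀(σ'_f/σ'_0) = 0.42×3.6/(1+0.63)×log₁₀(99.363/25.288)
    = 0.92761 × 0.59431 = 0.5513 m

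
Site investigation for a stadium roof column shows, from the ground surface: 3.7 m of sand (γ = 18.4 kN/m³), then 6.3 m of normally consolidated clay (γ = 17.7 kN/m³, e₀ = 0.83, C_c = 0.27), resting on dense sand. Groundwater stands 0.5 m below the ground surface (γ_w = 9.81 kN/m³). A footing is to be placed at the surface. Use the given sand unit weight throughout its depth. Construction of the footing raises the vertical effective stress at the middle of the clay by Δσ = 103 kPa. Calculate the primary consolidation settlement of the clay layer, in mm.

S_c ≈ 397 mm

Mid-depth of clay below the ground surface: z = 3.7 + 6.3/2 = 6.85 m.
Total vertical stress at mid-clay: σ_v = 18.4×3.7 + 17.7×3.15 = 123.83 kPa.
Pore pressure: u = 9.81×(6.85 − 0.5) = 62.294 kPa.
Initial effective stress: σ'_0 = σ_v − u = 123.83 − 62.294 = 61.536 kPa.
Final effective stress: σ'_f = σ'_0 + Δσ = 61.536 + 103 = 164.54 kPa.
Normally consolidated clay, so the full stress increment lies on the virgin compression line:
S_c = C_c·H/(1+e₀)·log₁₀(σ'_f/σ'_0) = 0.27×6.3/(1+0.83)×log₁₀(164.54/61.536)
    = 0.92951 × 0.42714 = 0.397 m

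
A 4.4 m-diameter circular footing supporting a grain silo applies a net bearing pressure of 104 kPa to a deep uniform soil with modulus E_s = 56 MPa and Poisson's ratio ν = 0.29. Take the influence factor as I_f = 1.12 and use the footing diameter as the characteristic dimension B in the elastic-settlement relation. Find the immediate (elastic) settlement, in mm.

Immediate (elastic) settlement: S_e = q·B·(1−ν²)/E_s · I_f.
E_s = 56 MPa = 56000 kPa.
S_e = 104 × 4.4 × (1 − 0.29²) / 56000 × 1.12
    = 104 × 4.4 × 0.9159 / 56000 × 1.12
    = 0.008382 m = 8.382 mm

S_e ≈ 8.38 mm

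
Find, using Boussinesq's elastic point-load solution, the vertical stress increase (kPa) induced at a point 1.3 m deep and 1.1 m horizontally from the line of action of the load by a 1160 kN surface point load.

Δσ_z ≈ 85 kPa

Boussinesq vertical stress below a point load on an elastic half-space:
Δσ_z = 3P/(2πz²) · [1 + (r/z)²]^(−5/2)
r/z = 1.1/1.3 = 0.84615; [1+(r/z)²]^(−5/2) = 0.25925.
Δσ_z = 3×1160/(2π×1.3²) × 0.25925 = 327.73 × 0.25925 = 84.96 kPa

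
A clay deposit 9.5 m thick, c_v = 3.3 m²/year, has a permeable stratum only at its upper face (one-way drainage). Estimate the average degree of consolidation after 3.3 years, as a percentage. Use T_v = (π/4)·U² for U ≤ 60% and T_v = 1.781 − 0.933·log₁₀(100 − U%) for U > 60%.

U ≈ 39.2 %

Drainage path length: H_d = H = 9.5 m (single drainage).
T_v = c_v·t/H_d² = 3.3×3.3/9.5² = 0.12066.
T_v = 0.12066 corresponds to the U ≤ 60% branch:
U = √(4T_v/π) = 0.392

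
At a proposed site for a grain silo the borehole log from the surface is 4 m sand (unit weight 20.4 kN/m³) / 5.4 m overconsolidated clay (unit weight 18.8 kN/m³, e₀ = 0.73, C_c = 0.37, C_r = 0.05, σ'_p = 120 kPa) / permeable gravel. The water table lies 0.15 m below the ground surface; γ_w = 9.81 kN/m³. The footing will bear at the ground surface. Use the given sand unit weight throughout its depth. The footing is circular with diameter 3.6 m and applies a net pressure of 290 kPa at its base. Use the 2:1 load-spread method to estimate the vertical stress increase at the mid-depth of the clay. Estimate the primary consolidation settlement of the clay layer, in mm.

S_c ≈ 28.4 mm

Mid-depth of clay below the ground surface: z = 4 + 5.4/2 = 6.7 m.
Total vertical stress at mid-clay: σ_v = 20.4×4 + 18.8×2.7 = 132.36 kPa.
Pore pressure: u = 9.81×(6.7 − 0.15) = 64.255 kPa.
Initial effective stress: σ'_0 = σ_v − u = 132.36 − 64.255 = 68.105 kPa.
Stress increase at mid-clay by the 2:1 spreading method:
Δσ ≈ qD²/(D+z)² = 290×3.6²/(3.6+6.7)² = 35.427 kPa
Final effective stress: σ'_f = 68.105 + 35.427 = 103.53 kPa.
σ'_f = 103.53 ≤ σ'_p = 120 kPa, so the clay remains overconsolidated and only the recompression index applies:
S_c = C_r·H/(1+e₀)·log₁₀(σ'_f/σ'_0) = 0.05×5.4/1.73×log₁₀(103.53/68.105)
    = 0.15607 × 0.18189 = 0.02839 m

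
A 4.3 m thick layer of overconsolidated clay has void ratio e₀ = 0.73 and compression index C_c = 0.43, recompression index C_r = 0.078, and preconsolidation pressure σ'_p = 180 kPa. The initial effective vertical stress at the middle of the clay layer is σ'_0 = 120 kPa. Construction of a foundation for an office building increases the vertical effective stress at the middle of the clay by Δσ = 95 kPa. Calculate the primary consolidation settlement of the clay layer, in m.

S_c ≈ 0.117 m

Final effective stress: σ'_f = 120 + 95 = 215 kPa.
σ'_f = 215 > σ'_p = 180 kPa, so the stress path crosses the preconsolidation pressure — recompression up to σ'_p, then virgin compression beyond:
S_c = H/(1+e₀)·[C_r·log₁₀(σ'_p/σ'_0) + C_c·log₁₀(σ'_f/σ'_p)]
    = 4.3/1.73 × [0.078×log₁₀(180/120) + 0.43×log₁₀(215/180)]
    = 2.4855 × [0.013735 + 0.033181] = 0.1166 m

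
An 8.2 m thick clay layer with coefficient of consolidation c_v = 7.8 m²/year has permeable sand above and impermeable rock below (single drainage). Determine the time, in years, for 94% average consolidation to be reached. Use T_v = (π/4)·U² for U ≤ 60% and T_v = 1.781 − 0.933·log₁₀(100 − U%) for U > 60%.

Drainage path length: H_d = H = 8.2 m (single drainage).
U > 60%: T_v = 1.781 − 0.933·log₁₀(100 − 94) = 1.055.
t = T_v·H_d²/c_v = 1.055×8.2²/7.8 = 9.095 years.

t ≈ 9.09 years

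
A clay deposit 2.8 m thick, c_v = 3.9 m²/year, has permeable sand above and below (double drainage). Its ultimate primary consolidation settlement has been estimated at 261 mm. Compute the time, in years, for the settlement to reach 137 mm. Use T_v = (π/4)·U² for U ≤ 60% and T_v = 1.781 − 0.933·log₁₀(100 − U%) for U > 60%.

t ≈ 0.109 years

Drainage path length: H_d = H/2 = 1.4 m (double drainage).
U = S(t)/S_ult = 137/261 = 0.5249.
U ≤ 60%: T_v = (π/4)·U² = (π/4)×0.5249² = 0.2164.
t = T_v·H_d²/c_v = 0.2164×1.4²/3.9 = 0.1088 years.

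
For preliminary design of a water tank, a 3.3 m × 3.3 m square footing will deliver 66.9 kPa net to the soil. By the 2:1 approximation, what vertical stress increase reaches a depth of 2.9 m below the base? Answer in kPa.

By the 2:1 method the load spreads at 1 horizontal : 2 vertical, so at depth z the loaded area has grown by z in each plan dimension:
Δσ = qBL/((B+z)(L+z)) = 66.9×3.3×3.3/((3.3+2.9)(3.3+2.9)) = 18.953 kPa

Δσ_z ≈ 19 kPa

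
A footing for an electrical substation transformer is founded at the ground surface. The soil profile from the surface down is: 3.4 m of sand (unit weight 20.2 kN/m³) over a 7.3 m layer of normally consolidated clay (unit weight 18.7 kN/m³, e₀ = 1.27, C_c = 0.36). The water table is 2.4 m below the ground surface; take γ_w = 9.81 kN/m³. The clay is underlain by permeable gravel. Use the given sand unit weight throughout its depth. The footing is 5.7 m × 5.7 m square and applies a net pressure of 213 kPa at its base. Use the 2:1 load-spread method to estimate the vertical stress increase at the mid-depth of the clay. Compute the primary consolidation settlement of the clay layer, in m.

S_c ≈ 0.192 m

Mid-depth of clay below the ground surface: z = 3.4 + 7.3/2 = 7.05 m.
Total vertical stress at mid-clay: σ_v = 20.2×3.4 + 18.7×3.65 = 136.94 kPa.
Pore pressure: u = 9.81×(7.05 − 2.4) = 45.617 kPa.
Initial effective stress: σ'_0 = σ_v − u = 136.94 − 45.617 = 91.323 kPa.
Stress increase at mid-clay by the 2:1 spreading method:
Δσ = qBL/((B+z)(L+z)) = 213×5.7×5.7/((5.7+7.05)(5.7+7.05)) = 42.571 kPa
Final effective stress: σ'_f = σ'_0 + Δσ = 91.323 + 42.571 = 133.89 kPa.
Normally consolidated clay, so the full stress increment lies on the virgin compression line:
S_c = C_c·H/(1+e₀)·log₁₀(σ'_f/σ'_0) = 0.36×7.3/(1+1.27)×log₁₀(133.89/91.323)
    = 1.1577 × 0.16617 = 0.1924 m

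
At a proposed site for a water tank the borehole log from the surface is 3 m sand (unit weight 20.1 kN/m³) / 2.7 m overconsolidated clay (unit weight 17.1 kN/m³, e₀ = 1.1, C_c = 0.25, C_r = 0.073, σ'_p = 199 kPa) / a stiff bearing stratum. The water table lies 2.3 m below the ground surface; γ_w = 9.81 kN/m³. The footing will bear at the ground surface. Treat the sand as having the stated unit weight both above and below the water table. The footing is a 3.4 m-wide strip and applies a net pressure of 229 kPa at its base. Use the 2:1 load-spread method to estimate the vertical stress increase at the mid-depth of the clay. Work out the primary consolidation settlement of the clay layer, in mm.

S_c ≈ 38.8 mm

Mid-depth of clay below the ground surface: z = 3 + 2.7/2 = 4.35 m.
Total vertical stress at mid-clay: σ_v = 20.1×3 + 17.1×1.35 = 83.385 kPa.
Pore pressure: u = 9.81×(4.35 − 2.3) = 20.11 kPa.
Initial effective stress: σ'_0 = σ_v − u = 83.385 − 20.11 = 63.275 kPa.
Stress increase at mid-clay by the 2:1 spreading method:
Δσ = qB/(B+z) = 229×3.4/(3.4+4.35) = 100.46 kPa
Final effective stress: σ'_f = 63.275 + 100.46 = 163.73 kPa.
σ'_f = 163.73 ≤ σ'_p = 199 kPa, so the clay remains overconsolidated and only the recompression index applies:
S_c = C_r·H/(1+e₀)·log₁₀(σ'_f/σ'_0) = 0.073×2.7/2.1×log₁₀(163.73/63.275)
    = 0.093856 × 0.4129 = 0.03875 m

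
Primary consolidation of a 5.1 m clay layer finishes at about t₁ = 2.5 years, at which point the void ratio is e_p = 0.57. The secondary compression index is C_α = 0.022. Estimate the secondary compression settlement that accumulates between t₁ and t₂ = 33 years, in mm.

S_s ≈ 80.1 mm

Secondary compression: S_s = C_α·H/(1+e_p)·log₁₀(t₂/t₁)
S_s = 0.022×5.1/(1+0.57)×log₁₀(33/2.5)
    = 0.07146 × 1.121 = 0.08008 m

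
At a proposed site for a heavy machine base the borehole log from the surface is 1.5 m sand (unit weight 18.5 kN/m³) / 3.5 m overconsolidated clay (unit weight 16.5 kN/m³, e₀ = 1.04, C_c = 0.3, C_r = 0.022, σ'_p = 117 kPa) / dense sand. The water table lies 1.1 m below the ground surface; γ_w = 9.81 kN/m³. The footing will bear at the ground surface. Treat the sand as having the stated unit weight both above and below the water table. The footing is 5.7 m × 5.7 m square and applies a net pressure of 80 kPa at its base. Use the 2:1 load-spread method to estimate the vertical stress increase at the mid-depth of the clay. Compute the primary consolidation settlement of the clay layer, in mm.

S_c ≈ 10.6 mm

Mid-depth of clay below the ground surface: z = 1.5 + 3.5/2 = 3.25 m.
Total vertical stress at mid-clay: σ_v = 18.5×1.5 + 16.5×1.75 = 56.625 kPa.
Pore pressure: u = 9.81×(3.25 − 1.1) = 21.091 kPa.
Initial effective stress: σ'_0 = σ_v − u = 56.625 − 21.091 = 35.534 kPa.
Stress increase at mid-clay by the 2:1 spreading method:
Δσ = qBL/((B+z)(L+z)) = 80×5.7×5.7/((5.7+3.25)(5.7+3.25)) = 32.448 kPa
Final effective stress: σ'_f = 35.534 + 32.448 = 67.982 kPa.
σ'_f = 67.982 ≤ σ'_p = 117 kPa, so the clay remains overconsolidated and only the recompression index applies:
S_c = C_r·H/(1+e₀)·log₁₀(σ'_f/σ'_0) = 0.022×3.5/2.04×log₁₀(67.982/35.534)
    = 0.037745 × 0.28175 = 0.01063 m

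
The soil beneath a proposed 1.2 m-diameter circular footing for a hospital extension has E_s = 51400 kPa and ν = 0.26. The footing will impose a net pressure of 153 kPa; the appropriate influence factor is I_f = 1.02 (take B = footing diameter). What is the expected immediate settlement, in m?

S_e ≈ 0.0034 m

Immediate (elastic) settlement: S_e = q·B·(1−ν²)/E_s · I_f.
S_e = 153 × 1.2 × (1 − 0.26²) / 51400 × 1.02
    = 153 × 1.2 × 0.9324 / 51400 × 1.02
    = 0.003397 m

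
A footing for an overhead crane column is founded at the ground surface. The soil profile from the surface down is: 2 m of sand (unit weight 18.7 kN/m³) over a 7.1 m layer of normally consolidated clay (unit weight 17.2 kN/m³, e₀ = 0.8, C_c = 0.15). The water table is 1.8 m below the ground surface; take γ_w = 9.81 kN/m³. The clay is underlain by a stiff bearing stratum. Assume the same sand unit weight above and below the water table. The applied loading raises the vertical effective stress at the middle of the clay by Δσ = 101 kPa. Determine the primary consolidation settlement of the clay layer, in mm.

Mid-depth of clay below the ground surface: z = 2 + 7.1/2 = 5.55 m.
Total vertical stress at mid-clay: σ_v = 18.7×2 + 17.2×3.55 = 98.46 kPa.
Pore pressure: u = 9.81×(5.55 − 1.8) = 36.788 kPa.
Initial effective stress: σ'_0 = σ_v − u = 98.46 − 36.788 = 61.672 kPa.
Final effective stress: σ'_f = σ'_0 + Δσ = 61.672 + 101 = 162.67 kPa.
Normally consolidated clay, so the full stress increment lies on the virgin compression line:
S_c = C_c·H/(1+e₀)·log₁₀(σ'_f/σ'_0) = 0.15×7.1/(1+0.8)×log₁₀(162.67/61.672)
    = 0.59167 × 0.42122 = 0.2492 m

S_c ≈ 249 mm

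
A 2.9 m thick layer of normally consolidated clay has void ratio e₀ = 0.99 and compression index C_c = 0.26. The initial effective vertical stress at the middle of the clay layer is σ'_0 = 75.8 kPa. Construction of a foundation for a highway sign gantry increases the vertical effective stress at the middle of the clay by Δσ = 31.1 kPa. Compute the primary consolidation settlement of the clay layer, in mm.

Final effective stress: σ'_f = σ'_0 + Δσ = 75.8 + 31.1 = 106.9 kPa.
Normally consolidated clay, so the full stress increment lies on the virgin compression line:
S_c = C_c·H/(1+e₀)·log₁₀(σ'_f/σ'_0) = 0.26×2.9/(1+0.99)×log₁₀(106.9/75.8)
    = 0.37889 × 0.14931 = 0.05657 m

S_c ≈ 56.6 mm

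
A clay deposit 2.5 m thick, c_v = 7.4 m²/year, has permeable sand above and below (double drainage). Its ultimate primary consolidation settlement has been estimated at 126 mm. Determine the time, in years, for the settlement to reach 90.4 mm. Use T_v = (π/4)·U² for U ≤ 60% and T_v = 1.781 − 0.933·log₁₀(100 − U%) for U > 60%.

Drainage path length: H_d = H/2 = 1.25 m (double drainage).
U = S(t)/S_ult = 90.4/126 = 0.7175.
U > 60%: T_v = 1.781 − 0.933·log₁₀(100 − 71.746) = 0.42714.
t = T_v·H_d²/c_v = 0.42714×1.25²/7.4 = 0.09019 years.

t ≈ 0.0902 years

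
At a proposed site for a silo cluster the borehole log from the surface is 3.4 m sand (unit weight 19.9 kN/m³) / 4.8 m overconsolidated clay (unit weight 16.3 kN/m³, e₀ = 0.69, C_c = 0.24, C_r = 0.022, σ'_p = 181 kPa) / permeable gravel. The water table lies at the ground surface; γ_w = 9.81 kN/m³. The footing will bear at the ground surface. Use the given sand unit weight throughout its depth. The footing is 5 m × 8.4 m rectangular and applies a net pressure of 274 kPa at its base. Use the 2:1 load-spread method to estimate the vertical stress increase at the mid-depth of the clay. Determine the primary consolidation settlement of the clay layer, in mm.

Mid-depth of clay below the ground surface: z = 3.4 + 4.8/2 = 5.8 m.
Total vertical stress at mid-clay: σ_v = 19.9×3.4 + 16.3×2.4 = 106.78 kPa.
Pore pressure: u = 9.81×(5.8 − 0) = 56.898 kPa.
Initial effective stress: σ'_0 = σ_v − u = 106.78 − 56.898 = 49.882 kPa.
Stress increase at mid-clay by the 2:1 spreading method:
Δσ = qBL/((B+z)(L+z)) = 274×5×8.4/((5+5.8)(8.4+5.8)) = 75.039 kPa
Final effective stress: σ'_f = 49.882 + 75.039 = 124.92 kPa.
σ'_f = 124.92 ≤ σ'_p = 181 kPa, so the clay remains overconsolidated and only the recompression index applies:
S_c = C_r·H/(1+e₀)·log₁₀(σ'_f/σ'_0) = 0.022×4.8/1.69×log₁₀(124.92/49.882)
    = 0.062484 × 0.39869 = 0.02491 m

S_c ≈ 24.9 mm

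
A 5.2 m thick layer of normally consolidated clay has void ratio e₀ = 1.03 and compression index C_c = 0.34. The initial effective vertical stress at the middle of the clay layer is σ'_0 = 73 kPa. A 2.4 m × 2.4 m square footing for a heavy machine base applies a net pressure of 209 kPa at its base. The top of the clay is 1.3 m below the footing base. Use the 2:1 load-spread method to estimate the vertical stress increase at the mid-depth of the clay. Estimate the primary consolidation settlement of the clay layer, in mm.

S_c ≈ 131 mm

Mid-depth of clay below the footing base: z = 1.3 + 5.2/2 = 3.9 m.
Stress increase at mid-clay by the 2:1 spreading method:
Δσ = qBL/((B+z)(L+z)) = 209×2.4×2.4/((2.4+3.9)(2.4+3.9)) = 30.331 kPa
Final effective stress: σ'_f = σ'_0 + Δσ = 73 + 30.331 = 103.33 kPa.
Normally consolidated clay, so the full stress increment lies on the virgin compression line:
S_c = C_c·H/(1+e₀)·log₁₀(σ'_f/σ'_0) = 0.34×5.2/(1+1.03)×log₁₀(103.33/73)
    = 0.87094 × 0.1509 = 0.1314 m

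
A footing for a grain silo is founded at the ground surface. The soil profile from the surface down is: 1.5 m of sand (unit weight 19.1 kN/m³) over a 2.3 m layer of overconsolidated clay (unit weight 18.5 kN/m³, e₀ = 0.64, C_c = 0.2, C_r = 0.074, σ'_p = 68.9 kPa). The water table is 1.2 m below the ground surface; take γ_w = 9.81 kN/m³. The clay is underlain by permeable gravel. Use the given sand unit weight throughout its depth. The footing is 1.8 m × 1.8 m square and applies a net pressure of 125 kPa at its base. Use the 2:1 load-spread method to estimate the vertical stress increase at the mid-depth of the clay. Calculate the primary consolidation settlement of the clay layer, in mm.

S_c ≈ 20.4 mm

Mid-depth of clay below the ground surface: z = 1.5 + 2.3/2 = 2.65 m.
Total vertical stress at mid-clay: σ_v = 19.1×1.5 + 18.5×1.15 = 49.925 kPa.
Pore pressure: u = 9.81×(2.65 − 1.2) = 14.225 kPa.
Initial effective stress: σ'_0 = σ_v − u = 49.925 − 14.225 = 35.7 kPa.
Stress increase at mid-clay by the 2:1 spreading method:
Δσ = qBL/((B+z)(L+z)) = 125×1.8×1.8/((1.8+2.65)(1.8+2.65)) = 20.452 kPa
Final effective stress: σ'_f = 35.7 + 20.452 = 56.152 kPa.
σ'_f = 56.152 ≤ σ'_p = 68.9 kPa, so the clay remains overconsolidated and only the recompression index applies:
S_c = C_r·H/(1+e₀)·log₁₀(σ'_f/σ'_0) = 0.074×2.3/1.64×log₁₀(56.152/35.7)
    = 0.10378 × 0.1967 = 0.02041 m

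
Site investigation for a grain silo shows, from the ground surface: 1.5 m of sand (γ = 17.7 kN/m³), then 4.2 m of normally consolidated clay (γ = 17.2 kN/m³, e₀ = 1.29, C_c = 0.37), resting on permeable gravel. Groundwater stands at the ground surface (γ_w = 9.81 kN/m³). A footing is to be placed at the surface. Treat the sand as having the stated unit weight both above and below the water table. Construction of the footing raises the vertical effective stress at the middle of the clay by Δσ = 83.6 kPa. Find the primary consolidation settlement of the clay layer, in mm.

Mid-depth of clay below the ground surface: z = 1.5 + 4.2/2 = 3.6 m.
Total vertical stress at mid-clay: σ_v = 17.7×1.5 + 17.2×2.1 = 62.67 kPa.
Pore pressure: u = 9.81×(3.6 − 0) = 35.316 kPa.
Initial effective stress: σ'_0 = σ_v − u = 62.67 − 35.316 = 27.354 kPa.
Final effective stress: σ'_f = σ'_0 + Δσ = 27.354 + 83.6 = 110.95 kPa.
Normally consolidated clay, so the full stress increment lies on the virgin compression line:
S_c = C_c·H/(1+e₀)·log₁₀(σ'_f/σ'_0) = 0.37×4.2/(1+1.29)×log₁₀(110.95/27.354)
    = 0.6786 × 0.60811 = 0.4127 m

S_c ≈ 413 mm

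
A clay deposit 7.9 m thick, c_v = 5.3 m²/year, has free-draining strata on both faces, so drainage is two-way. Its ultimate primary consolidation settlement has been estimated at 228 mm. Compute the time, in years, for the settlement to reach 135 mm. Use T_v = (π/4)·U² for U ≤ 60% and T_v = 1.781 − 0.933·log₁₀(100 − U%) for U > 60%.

Drainage path length: H_d = H/2 = 3.95 m (double drainage).
U = S(t)/S_ult = 135/228 = 0.5921.
U ≤ 60%: T_v = (π/4)·U² = (π/4)×0.59211² = 0.27535.
t = T_v·H_d²/c_v = 0.27535×3.95²/5.3 = 0.8106 years.

t ≈ 0.811 years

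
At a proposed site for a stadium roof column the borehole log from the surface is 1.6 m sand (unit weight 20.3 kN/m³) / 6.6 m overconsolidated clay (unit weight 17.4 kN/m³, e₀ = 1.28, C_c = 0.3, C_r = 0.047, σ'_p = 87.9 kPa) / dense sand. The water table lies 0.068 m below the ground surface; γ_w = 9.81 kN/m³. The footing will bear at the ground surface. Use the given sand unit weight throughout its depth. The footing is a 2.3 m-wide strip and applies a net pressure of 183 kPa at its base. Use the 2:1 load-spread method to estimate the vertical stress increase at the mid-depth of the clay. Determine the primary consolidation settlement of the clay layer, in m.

S_c ≈ 0.0952 m

Mid-depth of clay below the ground surface: z = 1.6 + 6.6/2 = 4.9 m.
Total vertical stress at mid-clay: σ_v = 20.3×1.6 + 17.4×3.3 = 89.9 kPa.
Pore pressure: u = 9.81×(4.9 − 0.068) = 47.402 kPa.
Initial effective stress: σ'_0 = σ_v − u = 89.9 − 47.402 = 42.498 kPa.
Stress increase at mid-clay by the 2:1 spreading method:
Δσ = qB/(B+z) = 183×2.3/(2.3+4.9) = 58.458 kPa
Final effective stress: σ'_f = 42.498 + 58.458 = 100.96 kPa.
σ'_f = 100.96 > σ'_p = 87.9 kPa, so the stress path crosses the preconsolidation pressure — recompression up to σ'_p, then virgin compression beyond:
S_c = H/(1+e₀)·[C_r·log₁₀(σ'_p/σ'_0) + C_c·log₁₀(σ'_f/σ'_p)]
    = 6.6/2.28 × [0.047×log₁₀(87.9/42.498) + 0.3×log₁₀(100.96/87.9)]
    = 2.8947 × [0.014834 + 0.018048] = 0.09518 m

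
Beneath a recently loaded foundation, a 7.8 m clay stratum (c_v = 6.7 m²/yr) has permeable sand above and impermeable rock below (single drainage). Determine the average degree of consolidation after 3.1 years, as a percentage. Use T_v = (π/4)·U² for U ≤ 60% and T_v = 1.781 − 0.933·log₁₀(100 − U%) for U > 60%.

U ≈ 65.1 %

Drainage path length: H_d = H = 7.8 m (single drainage).
T_v = c_v·t/H_d² = 6.7×3.1/7.8² = 0.34139.
T_v = 0.34139 corresponds to the U > 60% branch:
U = 1 − 10^((1.781 − T_v)/0.933)/100 = 0.6509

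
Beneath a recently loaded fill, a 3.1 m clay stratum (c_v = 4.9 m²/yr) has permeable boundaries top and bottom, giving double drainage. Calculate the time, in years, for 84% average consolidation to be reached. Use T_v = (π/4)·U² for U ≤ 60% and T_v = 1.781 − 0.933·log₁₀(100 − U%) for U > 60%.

Drainage path length: H_d = H/2 = 1.55 m (double drainage).
U > 60%: T_v = 1.781 − 0.933·log₁₀(100 − 84) = 0.65756.
t = T_v·H_d²/c_v = 0.65756×1.55²/4.9 = 0.3224 years.

t ≈ 0.322 years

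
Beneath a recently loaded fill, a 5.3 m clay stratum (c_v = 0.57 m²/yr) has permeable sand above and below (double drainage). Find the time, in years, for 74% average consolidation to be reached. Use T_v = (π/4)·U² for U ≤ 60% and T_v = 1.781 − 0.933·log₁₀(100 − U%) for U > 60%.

t ≈ 5.68 years

Drainage path length: H_d = H/2 = 2.65 m (double drainage).
U > 60%: T_v = 1.781 − 0.933·log₁₀(100 − 74) = 0.46083.
t = T_v·H_d²/c_v = 0.46083×2.65²/0.57 = 5.678 years.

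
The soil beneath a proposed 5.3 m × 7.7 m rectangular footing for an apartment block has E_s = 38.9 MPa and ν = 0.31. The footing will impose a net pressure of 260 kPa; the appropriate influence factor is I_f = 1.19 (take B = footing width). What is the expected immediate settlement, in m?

Immediate (elastic) settlement: S_e = q·B·(1−ν²)/E_s · I_f.
E_s = 38.9 MPa = 38900 kPa.
S_e = 260 × 5.3 × (1 − 0.31²) / 38900 × 1.19
    = 260 × 5.3 × 0.9039 / 38900 × 1.19
    = 0.0381 m

S_e ≈ 0.0381 m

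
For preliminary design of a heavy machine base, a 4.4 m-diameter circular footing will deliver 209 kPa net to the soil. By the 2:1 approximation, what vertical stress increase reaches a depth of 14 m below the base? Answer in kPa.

Δσ_z ≈ 12 kPa

By the 2:1 method the load spreads at 1 horizontal : 2 vertical, so at depth z the loaded area has grown by z in each plan dimension:
Δσ ≈ qD²/(D+z)² = 209×4.4²/(4.4+14)² = 11.951 kPa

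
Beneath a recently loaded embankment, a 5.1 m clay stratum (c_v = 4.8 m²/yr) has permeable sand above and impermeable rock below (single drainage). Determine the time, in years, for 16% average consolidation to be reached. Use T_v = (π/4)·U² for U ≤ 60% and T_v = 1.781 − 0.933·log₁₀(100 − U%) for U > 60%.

t ≈ 0.109 years

Drainage path length: H_d = H = 5.1 m (single drainage).
U ≤ 60%: T_v = (π/4)·U² = (π/4)×0.16² = 0.020106.
t = T_v·H_d²/c_v = 0.020106×5.1²/4.8 = 0.1089 years.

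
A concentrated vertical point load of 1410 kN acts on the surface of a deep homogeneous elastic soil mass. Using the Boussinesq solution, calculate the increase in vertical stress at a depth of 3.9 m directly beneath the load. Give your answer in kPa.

Boussinesq vertical stress below a point load on an elastic half-space:
Δσ_z = 3P/(2πz²) · [1 + (r/z)²]^(−5/2)
r/z = 0/3.9 = 0; [1+(r/z)²]^(−5/2) = 1.
Δσ_z = 3×1410/(2π×3.9²) × 1 = 44.262 × 1 = 44.26 kPa

Δσ_z ≈ 44.3 kPa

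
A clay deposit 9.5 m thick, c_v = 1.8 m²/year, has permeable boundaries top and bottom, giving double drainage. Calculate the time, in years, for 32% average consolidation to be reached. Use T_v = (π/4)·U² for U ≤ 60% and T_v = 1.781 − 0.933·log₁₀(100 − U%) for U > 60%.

Drainage path length: H_d = H/2 = 4.75 m (double drainage).
U ≤ 60%: T_v = (π/4)·U² = (π/4)×0.32² = 0.080425.
t = T_v·H_d²/c_v = 0.080425×4.75²/1.8 = 1.008 years.

t ≈ 1.01 years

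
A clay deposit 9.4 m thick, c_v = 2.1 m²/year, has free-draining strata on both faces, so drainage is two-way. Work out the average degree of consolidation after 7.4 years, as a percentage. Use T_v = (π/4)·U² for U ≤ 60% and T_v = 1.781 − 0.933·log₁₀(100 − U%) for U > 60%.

Drainage path length: H_d = H/2 = 4.7 m (double drainage).
T_v = c_v·t/H_d² = 2.1×7.4/4.7² = 0.70349.
T_v = 0.70349 corresponds to the U > 60% branch:
U = 1 − 10^((1.781 − T_v)/0.933)/100 = 0.8571

U ≈ 85.7 %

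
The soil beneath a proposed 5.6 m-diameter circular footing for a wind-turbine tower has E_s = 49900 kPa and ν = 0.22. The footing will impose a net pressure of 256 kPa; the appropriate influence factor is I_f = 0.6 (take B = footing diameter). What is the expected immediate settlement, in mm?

Immediate (elastic) settlement: S_e = q·B·(1−ν²)/E_s · I_f.
S_e = 256 × 5.6 × (1 − 0.22²) / 49900 × 0.6
    = 256 × 5.6 × 0.9516 / 49900 × 0.6
    = 0.0164 m = 16.4 mm

S_e ≈ 16.4 mm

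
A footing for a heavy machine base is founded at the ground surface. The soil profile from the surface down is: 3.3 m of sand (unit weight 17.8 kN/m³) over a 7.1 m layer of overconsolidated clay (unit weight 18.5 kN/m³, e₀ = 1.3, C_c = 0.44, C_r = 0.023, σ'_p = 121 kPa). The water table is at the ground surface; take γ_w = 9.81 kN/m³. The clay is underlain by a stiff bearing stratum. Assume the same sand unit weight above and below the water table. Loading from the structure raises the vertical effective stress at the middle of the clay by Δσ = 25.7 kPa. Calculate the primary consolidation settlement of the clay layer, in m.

S_c ≈ 0.0114 m

Mid-depth of clay below the ground surface: z = 3.3 + 7.1/2 = 6.85 m.
Total vertical stress at mid-clay: σ_v = 17.8×3.3 + 18.5×3.55 = 124.41 kPa.
Pore pressure: u = 9.81×(6.85 − 0) = 67.198 kPa.
Initial effective stress: σ'_0 = σ_v − u = 124.41 − 67.198 = 57.212 kPa.
Final effective stress: σ'_f = 57.212 + 25.7 = 82.912 kPa.
σ'_f = 82.912 ≤ σ'_p = 121 kPa, so the clay remains overconsolidated and only the recompression index applies:
S_c = C_r·H/(1+e₀)·log₁₀(σ'_f/σ'_0) = 0.023×7.1/2.3×log₁₀(82.912/57.212)
    = 0.071001 × 0.16113 = 0.01144 m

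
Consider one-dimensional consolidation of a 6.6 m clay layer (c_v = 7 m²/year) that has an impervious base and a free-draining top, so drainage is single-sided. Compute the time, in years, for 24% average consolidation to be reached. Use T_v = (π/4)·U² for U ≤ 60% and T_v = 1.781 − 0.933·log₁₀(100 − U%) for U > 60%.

t ≈ 0.282 years

Drainage path length: H_d = H = 6.6 m (single drainage).
U ≤ 60%: T_v = (π/4)·U² = (π/4)×0.24² = 0.045239.
t = T_v·H_d²/c_v = 0.045239×6.6²/7 = 0.2815 years.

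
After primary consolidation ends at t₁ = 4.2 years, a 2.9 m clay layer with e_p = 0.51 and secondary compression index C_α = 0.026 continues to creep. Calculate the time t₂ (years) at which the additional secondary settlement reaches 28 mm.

t₂ ≈ 15.3 years

S_s = C_α·H/(1+e_p)·log₁₀(t₂/t₁) ⇒ log₁₀(t₂/t₁) = S_s·(1+e_p)/(C_α·H).
log₁₀(t₂/t₁) = 0.028 × (1+0.51) / (0.026×2.9) = 0.5607
t₂ = t₁ × 10^0.5607 = 4.2 × 3.637 = 15.28 years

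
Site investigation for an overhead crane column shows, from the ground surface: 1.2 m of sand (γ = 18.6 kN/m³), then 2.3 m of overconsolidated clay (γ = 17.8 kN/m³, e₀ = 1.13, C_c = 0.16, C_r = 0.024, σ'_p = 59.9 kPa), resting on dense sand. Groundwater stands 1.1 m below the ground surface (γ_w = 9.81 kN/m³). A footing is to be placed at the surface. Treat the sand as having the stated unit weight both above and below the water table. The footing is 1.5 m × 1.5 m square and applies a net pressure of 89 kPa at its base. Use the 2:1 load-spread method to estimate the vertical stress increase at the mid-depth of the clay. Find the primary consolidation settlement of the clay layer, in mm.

S_c ≈ 4.12 mm

Mid-depth of clay below the ground surface: z = 1.2 + 2.3/2 = 2.35 m.
Total vertical stress at mid-clay: σ_v = 18.6×1.2 + 17.8×1.15 = 42.79 kPa.
Pore pressure: u = 9.81×(2.35 − 1.1) = 12.263 kPa.
Initial effective stress: σ'_0 = σ_v − u = 42.79 − 12.263 = 30.527 kPa.
Stress increase at mid-clay by the 2:1 spreading method:
Δσ = qBL/((B+z)(L+z)) = 89×1.5×1.5/((1.5+2.35)(1.5+2.35)) = 13.51 kPa
Final effective stress: σ'_f = 30.527 + 13.51 = 44.037 kPa.
σ'_f = 44.037 ≤ σ'_p = 59.9 kPa, so the clay remains overconsolidated and only the recompression index applies:
S_c = C_r·H/(1+e₀)·log₁₀(σ'_f/σ'_0) = 0.024×2.3/2.13×log₁₀(44.037/30.527)
    = 0.025915 × 0.15913 = 0.004124 m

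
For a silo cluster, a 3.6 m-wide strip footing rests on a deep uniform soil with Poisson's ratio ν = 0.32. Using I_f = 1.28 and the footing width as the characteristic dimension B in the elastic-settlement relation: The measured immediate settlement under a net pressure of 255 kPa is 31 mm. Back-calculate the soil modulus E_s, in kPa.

S_e = q·B·(1−ν²)/E_s · I_f  ⇒  E_s = q·B·(1−ν²)·I_f / S_e.
E_s = 255 × 3.6 × 0.8976 × 1.28 / 0.031 = 34020 kPa

E_s ≈ 34000 kPa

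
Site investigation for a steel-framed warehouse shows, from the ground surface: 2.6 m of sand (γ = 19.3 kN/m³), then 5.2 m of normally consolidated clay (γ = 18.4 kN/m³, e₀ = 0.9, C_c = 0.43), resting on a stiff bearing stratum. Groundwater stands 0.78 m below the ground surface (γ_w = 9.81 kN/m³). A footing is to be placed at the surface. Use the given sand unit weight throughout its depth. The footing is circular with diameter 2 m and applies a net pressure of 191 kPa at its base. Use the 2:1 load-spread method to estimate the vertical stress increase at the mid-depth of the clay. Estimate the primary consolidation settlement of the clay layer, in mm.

Mid-depth of clay below the ground surface: z = 2.6 + 5.2/2 = 5.2 m.
Total vertical stress at mid-clay: σ_v = 19.3×2.6 + 18.4×2.6 = 98.02 kPa.
Pore pressure: u = 9.81×(5.2 − 0.78) = 43.36 kPa.
Initial effective stress: σ'_0 = σ_v − u = 98.02 − 43.36 = 54.66 kPa.
Stress increase at mid-clay by the 2:1 spreading method:
Δσ ≈ qD²/(D+z)² = 191×2²/(2+5.2)² = 14.738 kPa
Final effective stress: σ'_f = σ'_0 + Δσ = 54.66 + 14.738 = 69.398 kPa.
Normally consolidated clay, so the full stress increment lies on the virgin compression line:
S_c = C_c·H/(1+e₀)·log₁₀(σ'_f/σ'_0) = 0.43×5.2/(1+0.9)×log₁₀(69.398/54.66)
    = 1.1768 × 0.10368 = 0.122 m

S_c ≈ 122 mm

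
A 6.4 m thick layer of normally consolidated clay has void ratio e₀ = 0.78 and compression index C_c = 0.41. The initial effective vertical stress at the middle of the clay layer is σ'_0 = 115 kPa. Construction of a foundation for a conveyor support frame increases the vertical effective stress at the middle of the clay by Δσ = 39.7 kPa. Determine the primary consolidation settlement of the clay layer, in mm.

S_c ≈ 190 mm

Final effective stress: σ'_f = σ'_0 + Δσ = 115 + 39.7 = 154.7 kPa.
Normally consolidated clay, so the full stress increment lies on the virgin compression line:
S_c = C_c·H/(1+e₀)·log₁₀(σ'_f/σ'_0) = 0.41×6.4/(1+0.78)×log₁₀(154.7/115)
    = 1.4742 × 0.12879 = 0.1899 m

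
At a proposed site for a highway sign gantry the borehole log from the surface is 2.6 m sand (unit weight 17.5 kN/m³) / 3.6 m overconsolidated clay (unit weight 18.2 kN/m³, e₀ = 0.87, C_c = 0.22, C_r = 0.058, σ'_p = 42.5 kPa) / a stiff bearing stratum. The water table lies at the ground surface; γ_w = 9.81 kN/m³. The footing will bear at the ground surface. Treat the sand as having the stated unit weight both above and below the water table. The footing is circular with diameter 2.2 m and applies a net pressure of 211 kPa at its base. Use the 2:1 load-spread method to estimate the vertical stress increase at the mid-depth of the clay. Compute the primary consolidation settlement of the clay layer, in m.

Mid-depth of clay below the ground surface: z = 2.6 + 3.6/2 = 4.4 m.
Total vertical stress at mid-clay: σ_v = 17.5×2.6 + 18.2×1.8 = 78.26 kPa.
Pore pressure: u = 9.81×(4.4 − 0) = 43.164 kPa.
Initial effective stress: σ'_0 = σ_v − u = 78.26 − 43.164 = 35.096 kPa.
Stress increase at mid-clay by the 2:1 spreading method:
Δσ ≈ qD²/(D+z)² = 211×2.2²/(2.2+4.4)² = 23.444 kPa
Final effective stress: σ'_f = 35.096 + 23.444 = 58.54 kPa.
σ'_f = 58.54 > σ'_p = 42.5 kPa, so the stress path crosses the preconsolidation pressure — recompression up to σ'_p, then virgin compression beyond:
S_c = H/(1+e₀)·[C_r·log₁₀(σ'_p/σ'_0) + C_c·log₁₀(σ'_f/σ'_p)]
    = 3.6/1.87 × [0.058×log₁₀(42.5/35.096) + 0.22×log₁₀(58.54/42.5)]
    = 1.9251 × [0.0048216 + 0.030594] = 0.06818 m

S_c ≈ 0.0682 m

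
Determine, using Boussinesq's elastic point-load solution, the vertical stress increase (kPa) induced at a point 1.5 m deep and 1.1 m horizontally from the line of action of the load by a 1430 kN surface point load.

Δσ_z ≈ 103 kPa

Boussinesq vertical stress below a point load on an elastic half-space:
Δσ_z = 3P/(2πz²) · [1 + (r/z)²]^(−5/2)
r/z = 1.1/1.5 = 0.73333; [1+(r/z)²]^(−5/2) = 0.34101.
Δσ_z = 3×1430/(2π×1.5²) × 0.34101 = 303.46 × 0.34101 = 103.5 kPa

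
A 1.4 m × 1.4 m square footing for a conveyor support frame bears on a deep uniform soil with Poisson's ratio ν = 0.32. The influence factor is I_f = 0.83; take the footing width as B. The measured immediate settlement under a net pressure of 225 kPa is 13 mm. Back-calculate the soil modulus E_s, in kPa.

S_e = q·B·(1−ν²)/E_s · I_f  ⇒  E_s = q·B·(1−ν²)·I_f / S_e.
E_s = 225 × 1.4 × 0.8976 × 0.83 / 0.013 = 18050 kPa

E_s ≈ 18100 kPa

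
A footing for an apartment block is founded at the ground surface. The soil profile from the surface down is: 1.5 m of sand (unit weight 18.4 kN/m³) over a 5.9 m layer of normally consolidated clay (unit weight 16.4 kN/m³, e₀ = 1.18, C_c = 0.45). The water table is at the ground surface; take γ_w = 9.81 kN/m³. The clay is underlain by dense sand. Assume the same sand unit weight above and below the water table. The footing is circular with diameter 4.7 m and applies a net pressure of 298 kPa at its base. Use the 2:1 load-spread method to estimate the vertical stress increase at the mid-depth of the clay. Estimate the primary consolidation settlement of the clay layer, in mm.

S_c ≈ 652 mm

Mid-depth of clay below the ground surface: z = 1.5 + 5.9/2 = 4.45 m.
Total vertical stress at mid-clay: σ_v = 18.4×1.5 + 16.4×2.95 = 75.98 kPa.
Pore pressure: u = 9.81×(4.45 − 0) = 43.655 kPa.
Initial effective stress: σ'_0 = σ_v − u = 75.98 − 43.655 = 32.325 kPa.
Stress increase at mid-clay by the 2:1 spreading method:
Δσ ≈ qD²/(D+z)² = 298×4.7²/(4.7+4.45)² = 78.627 kPa
Final effective stress: σ'_f = σ'_0 + Δσ = 32.325 + 78.627 = 110.95 kPa.
Normally consolidated clay, so the full stress increment lies on the virgin compression line:
S_c = C_c·H/(1+e₀)·log₁₀(σ'_f/σ'_0) = 0.45×5.9/(1+1.18)×log₁₀(110.95/32.325)
    = 1.2179 × 0.53559 = 0.6523 m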